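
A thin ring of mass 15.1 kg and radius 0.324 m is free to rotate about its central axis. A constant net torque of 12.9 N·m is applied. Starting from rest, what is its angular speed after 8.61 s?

ω ≈ 70.1 rad/s

I = MR² = (15.1)(0.324)² = 1.585 kg·m².
α = τ/I = 12.9/1.585 = 8.138 rad/s².
ω = ω₀ + αt = 0 + (8.138)(8.61) = 70.07 rad/s.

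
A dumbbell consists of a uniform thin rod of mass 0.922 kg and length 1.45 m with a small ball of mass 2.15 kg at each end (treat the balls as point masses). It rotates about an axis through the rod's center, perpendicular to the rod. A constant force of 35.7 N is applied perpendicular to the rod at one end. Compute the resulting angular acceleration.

I_rod = (1/12)ML² = (1/12)(0.922)(1.45)² = 0.1615 kg·m².
I_balls = 2·m·(L/2)² = 2(2.15)(0.7250)² = 2.260 kg·m².
Total I = 2.422 kg·m².
τ = F·(L/2) = (35.7)(0.725) = 25.88 N·m.
α = τ/I = 25.88/2.422 = 10.69 rad/s².

α ≈ 10.7 rad/s²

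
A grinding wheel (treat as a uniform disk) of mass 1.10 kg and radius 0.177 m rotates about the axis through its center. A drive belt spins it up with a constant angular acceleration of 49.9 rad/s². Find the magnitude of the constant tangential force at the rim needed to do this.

F ≈ 4.86 N

I = ½MR² = (1/2)(1.10)(0.177)² = 0.01723 kg·m².
The required torque is τ = Iα = (0.01723)(49.90) = 0.8598 N·m.
A tangential force at the rim gives τ = FR, so F = τ/R = 0.8598/0.177 = 4.858 N.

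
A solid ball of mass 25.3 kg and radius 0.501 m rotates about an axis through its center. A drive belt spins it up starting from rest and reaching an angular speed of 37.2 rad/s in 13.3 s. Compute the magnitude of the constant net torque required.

I = (2/5)MR² = (2/5)(25.3)(0.501)² = 2.540 kg·m².
α = Δω/Δt = (37.2 − 0)/13.3 = 2.797 rad/s².
τ = Iα = (2.540)(2.797) = 7.105 N·m.

τ ≈ 7.10 N·m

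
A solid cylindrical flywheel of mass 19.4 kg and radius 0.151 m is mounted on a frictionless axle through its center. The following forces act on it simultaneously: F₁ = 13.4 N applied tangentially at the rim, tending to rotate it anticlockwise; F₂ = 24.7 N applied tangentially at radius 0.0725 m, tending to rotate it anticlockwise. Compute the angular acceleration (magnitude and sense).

I = ½MR² = (1/2)(19.4)(0.151)² = 0.2212 kg·m².
Taking anticlockwise as positive: τ₁ = +(13.4)(0.151) = +2.023 N·m; τ₂ = +(24.7)(0.0725) = +1.791 N·m.
Net torque τ = 3.814 N·m.
α = τ/I = 3.814/0.2212 = 17.25 rad/s².

α ≈ 17.2 rad/s², anticlockwise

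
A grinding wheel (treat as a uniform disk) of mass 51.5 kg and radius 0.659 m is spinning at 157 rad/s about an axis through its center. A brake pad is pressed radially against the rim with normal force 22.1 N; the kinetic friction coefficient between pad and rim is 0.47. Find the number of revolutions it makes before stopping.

≈ 3200 revolutions

I = ½MR² = (1/2)(51.5)(0.659)² = 11.18 kg·m².
Friction force f = μN = (0.47)(22.1) = 10.39 N at the rim; torque magnitude τ = fR = 6.845 N·m, opposing ω.
|α| = τ/I = 6.845/11.18 = 0.6121 rad/s² (deceleration).
ω² = ω₀² − 2|α|θ with ω = 0 ⇒ θ = ω₀²/(2|α|) = 20130 rad = 3205 rev.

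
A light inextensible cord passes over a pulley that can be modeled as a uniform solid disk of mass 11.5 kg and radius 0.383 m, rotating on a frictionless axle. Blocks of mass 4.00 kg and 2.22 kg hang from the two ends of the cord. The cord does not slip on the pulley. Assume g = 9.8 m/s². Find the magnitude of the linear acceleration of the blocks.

a ≈ 1.46 m/s²

I = ½MR² = (1/2)(11.5)(0.383)² = 0.8435 kg·m².
Heavier block: m₁g − T₁ = m₁a. Lighter block: T₂ − m₂g = m₂a.
Pulley: (T₁ − T₂)R = Iα = I(a/R), so T₁ − T₂ = (I/R²)a = (1/2)M_p a = 5.750·a.
Adding the three: (m₁ − m₂)g = (m₁ + m₂ + 5.750)a, so a = (4.00 − 2.22)(9.8)/(4.00 + 2.22 + 5.750) = 1.457 m/s².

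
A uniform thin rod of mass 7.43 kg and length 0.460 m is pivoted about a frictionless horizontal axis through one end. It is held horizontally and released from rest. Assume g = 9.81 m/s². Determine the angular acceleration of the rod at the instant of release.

About the pivot, I = (1/3)ML² = (1/3)(7.43)(0.460)² = 0.5241 kg·m².
The weight acts at the center, a distance L/2 = 0.2300 m from the pivot; τ = Mg(L/2) = 16.76 N·m.
α = τ/I = 16.76/0.5241 = 31.99 rad/s².
(Equivalently α = (3g/(2L)) = 31.99 rad/s².)

α ≈ 32.0 rad/s²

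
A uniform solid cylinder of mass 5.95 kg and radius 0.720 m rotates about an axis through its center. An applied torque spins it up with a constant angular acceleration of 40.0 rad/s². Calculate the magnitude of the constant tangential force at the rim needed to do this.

F ≈ 85.7 N

I = ½MR² = (1/2)(5.95)(0.720)² = 1.542 kg·m².
The required torque is τ = Iα = (1.542)(40.00) = 61.69 N·m.
A tangential force at the rim gives τ = FR, so F = τ/R = 61.69/0.720 = 85.68 N.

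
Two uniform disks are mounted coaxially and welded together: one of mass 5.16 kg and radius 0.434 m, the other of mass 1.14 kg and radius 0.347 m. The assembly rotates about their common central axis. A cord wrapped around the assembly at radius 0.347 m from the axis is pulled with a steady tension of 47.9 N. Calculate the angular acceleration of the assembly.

I = ½M₁R₁² + ½M₂R₂² = ½(5.16)(0.434)² + ½(1.14)(0.347)² = 0.5546 kg·m².
τ = F r = (47.9)(0.347) = 16.62 N·m.
α = τ/I = 16.62/0.5546 = 29.97 rad/s².

α ≈ 30.0 rad/s²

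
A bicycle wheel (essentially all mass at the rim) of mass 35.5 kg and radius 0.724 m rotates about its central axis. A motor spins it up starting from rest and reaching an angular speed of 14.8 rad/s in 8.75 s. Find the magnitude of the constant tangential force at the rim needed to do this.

I = MR² = (35.5)(0.724)² = 18.61 kg·m².
α = Δω/Δt = (14.8 − 0)/8.75 = 1.691 rad/s².
The required torque is τ = Iα = (18.61)(1.691) = 31.47 N·m.
A tangential force at the rim gives τ = FR, so F = τ/R = 31.47/0.724 = 43.47 N.

F ≈ 43.5 N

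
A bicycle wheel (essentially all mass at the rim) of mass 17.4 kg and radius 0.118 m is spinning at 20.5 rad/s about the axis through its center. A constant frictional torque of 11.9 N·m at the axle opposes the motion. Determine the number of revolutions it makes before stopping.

I = MR² = (17.4)(0.118)² = 0.2423 kg·m².
The net torque has magnitude 11.9 N·m, opposing ω.
|α| = τ/I = 11.90/0.2423 = 49.12 rad/s² (deceleration).
ω² = ω₀² − 2|α|θ with ω = 0 ⇒ θ = ω₀²/(2|α|) = 4.278 rad = 0.6809 rev.

≈ 0.681 revolutions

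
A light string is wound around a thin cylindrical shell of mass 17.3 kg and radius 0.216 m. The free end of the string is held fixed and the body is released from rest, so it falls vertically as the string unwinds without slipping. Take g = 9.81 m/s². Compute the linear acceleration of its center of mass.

Translation: Mg − T = Ma. Rotation about the center: TR = Iα with I = MR².
With a = αR: T = (I/R²)a = M a, so Mg = (1 + 1.000)Ma.
a = g/(1 + 1.000) = 9.81/2.000 = 4.905 m/s².

a ≈ 4.91 m/s²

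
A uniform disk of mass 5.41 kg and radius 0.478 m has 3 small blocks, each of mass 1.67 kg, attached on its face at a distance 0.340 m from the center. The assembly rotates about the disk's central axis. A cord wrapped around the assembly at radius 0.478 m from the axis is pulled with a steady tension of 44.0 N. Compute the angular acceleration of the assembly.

I_disk = ½MR² = ½(5.41)(0.478)² = 0.6180 kg·m².
I_blocks = 3·m·r² = 3(1.67)(0.340)² = 0.5792 kg·m².
Total I = 1.197 kg·m².
τ = F r = (44.0)(0.478) = 21.03 N·m.
α = τ/I = 21.03/1.197 = 17.57 rad/s².

α ≈ 17.6 rad/s²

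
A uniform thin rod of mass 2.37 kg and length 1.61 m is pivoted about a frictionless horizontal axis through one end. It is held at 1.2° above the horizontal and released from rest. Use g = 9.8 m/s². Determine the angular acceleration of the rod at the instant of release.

α ≈ 9.13 rad/s²

About the pivot, I = (1/3)ML² = (1/3)(2.37)(1.61)² = 2.048 kg·m².
The weight acts at the center, a distance L/2 = 0.8050 m from the pivot; τ = Mg(L/2) cos 1.2° = 18.69 N·m.
α = τ/I = 18.69/2.048 = 9.128 rad/s².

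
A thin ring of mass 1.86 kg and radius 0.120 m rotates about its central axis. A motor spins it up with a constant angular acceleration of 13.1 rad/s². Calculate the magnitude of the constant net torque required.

I = MR² = (1.86)(0.120)² = 0.02678 kg·m².
τ = Iα = (0.02678)(13.10) = 0.3509 N·m.

τ ≈ 0.351 N·m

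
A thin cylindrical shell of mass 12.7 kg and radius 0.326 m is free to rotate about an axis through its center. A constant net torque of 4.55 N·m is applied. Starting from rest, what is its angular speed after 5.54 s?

ω ≈ 18.7 rad/s

I = MR² = (12.7)(0.326)² = 1.350 kg·m².
α = τ/I = 4.55/1.350 = 3.371 rad/s².
ω = ω₀ + αt = 0 + (3.371)(5.54) = 18.68 rad/s.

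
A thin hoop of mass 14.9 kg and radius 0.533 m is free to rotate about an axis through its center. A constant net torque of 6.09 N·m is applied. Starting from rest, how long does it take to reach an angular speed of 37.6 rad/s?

t ≈ 26.1 s

I = MR² = (14.9)(0.533)² = 4.233 kg·m².
α = τ/I = 6.09/4.233 = 1.439 rad/s².
ω = αt ⇒ t = ω/α = 37.6/1.439 = 26.13 s.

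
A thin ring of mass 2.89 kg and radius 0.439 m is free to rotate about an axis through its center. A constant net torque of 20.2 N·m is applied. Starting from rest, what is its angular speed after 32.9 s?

ω ≈ 1190 rad/s

I = MR² = (2.89)(0.439)² = 0.5570 kg·m².
α = τ/I = 20.2/0.5570 = 36.27 rad/s².
ω = ω₀ + αt = 0 + (36.27)(32.9) = 1193 rad/s.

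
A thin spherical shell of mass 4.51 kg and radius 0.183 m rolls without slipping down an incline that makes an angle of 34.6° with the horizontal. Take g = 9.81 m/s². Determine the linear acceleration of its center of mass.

Translation along the incline: Mg sinθ − f = Ma.
Rotation about the center: fR = Iα with I = (2/3)MR². No-slip gives a = αR, so f = (I/R²)a = (2/3)M a.
Substituting: Mg sinθ = (1 + 0.6667)Ma, so a = g sinθ/(1 + 0.6667) = (9.81) sin 34.6° / 1.667 = 3.342 m/s².

a ≈ 3.34 m/s²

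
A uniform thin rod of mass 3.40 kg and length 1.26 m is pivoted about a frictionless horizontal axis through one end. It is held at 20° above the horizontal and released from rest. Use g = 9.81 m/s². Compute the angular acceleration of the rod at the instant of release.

About the pivot, I = (1/3)ML² = (1/3)(3.40)(1.26)² = 1.799 kg·m².
The weight acts at the center, a distance L/2 = 0.6300 m from the pivot; τ = Mg(L/2) cos 20° = 19.75 N·m.
α = τ/I = 19.75/1.799 = 10.97 rad/s².

α ≈ 11.0 rad/s²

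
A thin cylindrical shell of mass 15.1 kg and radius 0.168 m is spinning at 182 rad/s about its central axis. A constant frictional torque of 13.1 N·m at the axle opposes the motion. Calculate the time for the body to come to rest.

t ≈ 5.92 s

I = MR² = (15.1)(0.168)² = 0.4262 kg·m².
The net torque has magnitude 13.1 N·m, opposing ω.
|α| = τ/I = 13.10/0.4262 = 30.74 rad/s² (deceleration).
0 = ω₀ − |α|t ⇒ t = ω₀/|α| = 182/30.74 = 5.921 s.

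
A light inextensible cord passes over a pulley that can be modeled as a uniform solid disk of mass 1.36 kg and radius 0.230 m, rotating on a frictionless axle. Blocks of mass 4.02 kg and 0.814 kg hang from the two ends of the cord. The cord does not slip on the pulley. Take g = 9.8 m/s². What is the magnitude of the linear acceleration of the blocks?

I = ½MR² = (1/2)(1.36)(0.230)² = 0.03597 kg·m².
Heavier block: m₁g − T₁ = m₁a. Lighter block: T₂ − m₂g = m₂a.
Pulley: (T₁ − T₂)R = Iα = I(a/R), so T₁ − T₂ = (I/R²)a = (1/2)M_p a = 0.6800·a.
Adding the three: (m₁ − m₂)g = (m₁ + m₂ + 0.6800)a, so a = (4.02 − 0.814)(9.8)/(4.02 + 0.814 + 0.6800) = 5.698 m/s².

a ≈ 5.70 m/s²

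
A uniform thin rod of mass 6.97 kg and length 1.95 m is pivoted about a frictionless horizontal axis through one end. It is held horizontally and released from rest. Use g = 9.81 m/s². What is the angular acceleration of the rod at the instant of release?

About the pivot, I = (1/3)ML² = (1/3)(6.97)(1.95)² = 8.834 kg·m².
The weight acts at the center, a distance L/2 = 0.9750 m from the pivot; τ = Mg(L/2) = 66.67 N·m.
α = τ/I = 66.67/8.834 = 7.546 rad/s².

α ≈ 7.55 rad/s²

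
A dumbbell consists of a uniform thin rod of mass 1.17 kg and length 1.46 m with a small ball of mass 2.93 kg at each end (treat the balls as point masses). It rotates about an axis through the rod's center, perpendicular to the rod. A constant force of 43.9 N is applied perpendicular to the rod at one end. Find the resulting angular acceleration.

α ≈ 9.62 rad/s²

I_rod = (1/12)ML² = (1/12)(1.17)(1.46)² = 0.2078 kg·m².
I_balls = 2·m·(L/2)² = 2(2.93)(0.7300)² = 3.123 kg·m².
Total I = 3.331 kg·m².
τ = F·(L/2) = (43.9)(0.730) = 32.05 N·m.
α = τ/I = 32.05/3.331 = 9.622 rad/s².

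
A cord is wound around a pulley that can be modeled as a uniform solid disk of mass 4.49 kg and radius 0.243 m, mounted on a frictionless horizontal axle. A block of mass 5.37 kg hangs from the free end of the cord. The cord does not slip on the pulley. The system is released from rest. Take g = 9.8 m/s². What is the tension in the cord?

T ≈ 15.5 N

I = ½MR² = (1/2)(4.49)(0.243)² = 0.1326 kg·m².
Block: mg − T = ma. Pulley: TR = Iα. No-slip: a = αR, so T = (I/R²)a = 2.245·a.
Then mg = (m + 2.245)a, so a = (5.37)(9.8)/(5.37 + 2.245) = 6.911 m/s².
T = 2.245·a = 15.51 N.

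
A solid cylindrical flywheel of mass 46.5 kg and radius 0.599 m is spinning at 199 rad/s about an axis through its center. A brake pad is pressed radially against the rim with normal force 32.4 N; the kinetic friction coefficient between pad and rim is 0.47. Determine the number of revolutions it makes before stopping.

≈ 2880 revolutions

I = ½MR² = (1/2)(46.5)(0.599)² = 8.342 kg·m².
Friction force f = μN = (0.47)(32.4) = 15.23 N at the rim; torque magnitude τ = fR = 9.122 N·m, opposing ω.
|α| = τ/I = 9.122/8.342 = 1.093 rad/s² (deceleration).
ω² = ω₀² − 2|α|θ with ω = 0 ⇒ θ = ω₀²/(2|α|) = 18110 rad = 2882 rev.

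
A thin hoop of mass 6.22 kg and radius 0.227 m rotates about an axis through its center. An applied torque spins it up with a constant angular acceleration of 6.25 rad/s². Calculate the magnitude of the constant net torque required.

τ ≈ 2.00 N·m

I = MR² = (6.22)(0.227)² = 0.3205 kg·m².
τ = Iα = (0.3205)(6.250) = 2.003 N·m.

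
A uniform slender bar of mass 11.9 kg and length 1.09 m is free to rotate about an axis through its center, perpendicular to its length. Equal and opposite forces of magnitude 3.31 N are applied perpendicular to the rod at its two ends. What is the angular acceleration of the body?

I = (1/12)ML² = (1/12)(11.9)(1.09)² = 1.178 kg·m².
The couple gives τ = F·(L/2) + F·(L/2) = F L = (3.31)(1.09) = 3.608 N·m.
Newton's second law for rotation, τ = Iα, gives α = τ/I = 3.608/1.178 = 3.062 rad/s².

α ≈ 3.06 rad/s²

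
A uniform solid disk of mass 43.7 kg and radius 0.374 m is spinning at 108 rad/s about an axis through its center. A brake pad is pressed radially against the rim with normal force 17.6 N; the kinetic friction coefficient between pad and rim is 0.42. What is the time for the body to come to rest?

t ≈ 119 s

I = ½MR² = (1/2)(43.7)(0.374)² = 3.056 kg·m².
Friction force f = μN = (0.42)(17.6) = 7.392 N at the rim; torque magnitude τ = fR = 2.765 N·m, opposing ω.
|α| = τ/I = 2.765/3.056 = 0.9046 rad/s² (deceleration).
0 = ω₀ − |α|t ⇒ t = ω₀/|α| = 108/0.9046 = 119.4 s.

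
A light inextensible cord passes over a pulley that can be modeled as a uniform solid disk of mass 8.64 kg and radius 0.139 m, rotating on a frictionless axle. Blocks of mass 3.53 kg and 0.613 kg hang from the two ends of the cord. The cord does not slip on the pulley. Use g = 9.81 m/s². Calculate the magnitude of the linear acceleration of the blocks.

a ≈ 3.38 m/s²

I = ½MR² = (1/2)(8.64)(0.139)² = 0.08347 kg·m².
Heavier block: m₁g − T₁ = m₁a. Lighter block: T₂ − m₂g = m₂a.
Pulley: (T₁ − T₂)R = Iα = I(a/R), so T₁ − T₂ = (I/R²)a = (1/2)M_p a = 4.320·a.
Adding the three: (m₁ − m₂)g = (m₁ + m₂ + 4.320)a, so a = (3.53 − 0.613)(9.81)/(3.53 + 0.613 + 4.320) = 3.381 m/s².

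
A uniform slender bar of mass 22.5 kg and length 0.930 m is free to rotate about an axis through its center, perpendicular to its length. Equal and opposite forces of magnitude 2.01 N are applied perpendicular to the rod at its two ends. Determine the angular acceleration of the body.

I = (1/12)ML² = (1/12)(22.5)(0.930)² = 1.622 kg·m².
The couple gives τ = F·(L/2) + F·(L/2) = F L = (2.01)(0.930) = 1.869 N·m.
Newton's second law for rotation, τ = Iα, gives α = τ/I = 1.869/1.622 = 1.153 rad/s².

α ≈ 1.15 rad/s²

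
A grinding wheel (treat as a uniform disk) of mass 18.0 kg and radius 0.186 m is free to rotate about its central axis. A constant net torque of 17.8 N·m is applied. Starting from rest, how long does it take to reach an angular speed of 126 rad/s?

t ≈ 2.20 s

I = ½MR² = (1/2)(18.0)(0.186)² = 0.3114 kg·m².
α = τ/I = 17.8/0.3114 = 57.17 rad/s².
ω = αt ⇒ t = ω/α = 126/57.17 = 2.204 s.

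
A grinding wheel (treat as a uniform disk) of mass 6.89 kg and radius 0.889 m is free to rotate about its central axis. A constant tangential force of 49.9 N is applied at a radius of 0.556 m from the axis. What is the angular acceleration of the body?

α ≈ 10.2 rad/s²

I = ½MR² = (1/2)(6.89)(0.889)² = 2.723 kg·m².
τ = F·r = (49.9)(0.556) = 27.74 N·m.
Newton's second law for rotation, τ = Iα, gives α = τ/I = 27.74/2.723 = 10.19 rad/s².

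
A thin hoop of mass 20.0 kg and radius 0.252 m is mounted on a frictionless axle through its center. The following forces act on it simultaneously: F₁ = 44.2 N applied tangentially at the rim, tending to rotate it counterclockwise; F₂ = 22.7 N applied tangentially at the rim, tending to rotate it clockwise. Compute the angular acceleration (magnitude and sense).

I = MR² = (20.0)(0.252)² = 1.270 kg·m².
Taking counterclockwise as positive: τ₁ = +(44.2)(0.252) = +11.14 N·m; τ₂ = −(22.7)(0.252) = −5.720 N·m.
Net torque τ = 5.418 N·m.
α = τ/I = 5.418/1.270 = 4.266 rad/s².

α ≈ 4.27 rad/s², counterclockwise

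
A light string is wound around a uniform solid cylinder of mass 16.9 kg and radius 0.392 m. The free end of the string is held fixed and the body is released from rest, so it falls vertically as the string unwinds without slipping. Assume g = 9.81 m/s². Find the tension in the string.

T ≈ 55.3 N

Translation: Mg − T = Ma. Rotation about the center: TR = Iα with I = ½MR².
With a = αR: T = (I/R²)a = (1/2)M a, so Mg = (1 + 0.5000)Ma.
a = g/(1 + 0.5000) = 9.81/1.500 = 6.540 m/s².
T = 0.5000·M·a = (0.5000)(16.9)(6.540) = 55.26 N.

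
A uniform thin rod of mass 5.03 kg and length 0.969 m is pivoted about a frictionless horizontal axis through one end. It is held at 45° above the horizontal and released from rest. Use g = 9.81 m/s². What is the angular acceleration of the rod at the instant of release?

About the pivot, I = (1/3)ML² = (1/3)(5.03)(0.969)² = 1.574 kg·m².
The weight acts at the center, a distance L/2 = 0.4845 m from the pivot; τ = Mg(L/2) cos 45° = 16.91 N·m.
α = τ/I = 16.91/1.574 = 10.74 rad/s².

α ≈ 10.7 rad/s²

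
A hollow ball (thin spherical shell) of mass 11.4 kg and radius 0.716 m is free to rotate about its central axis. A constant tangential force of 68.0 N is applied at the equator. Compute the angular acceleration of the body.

α ≈ 12.5 rad/s²

I = (2/3)MR² = (2/3)(11.4)(0.716)² = 3.896 kg·m².
τ = F R = (68.0)(0.716) = 48.69 N·m.
Newton's second law for rotation, τ = Iα, gives α = τ/I = 48.69/3.896 = 12.50 rad/s².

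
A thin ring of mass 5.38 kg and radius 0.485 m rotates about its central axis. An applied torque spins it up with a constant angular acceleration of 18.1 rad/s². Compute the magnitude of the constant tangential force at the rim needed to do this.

F ≈ 47.2 N

I = MR² = (5.38)(0.485)² = 1.266 kg·m².
The required torque is τ = Iα = (1.266)(18.10) = 22.91 N·m.
A tangential force at the rim gives τ = FR, so F = τ/R = 22.91/0.485 = 47.23 N.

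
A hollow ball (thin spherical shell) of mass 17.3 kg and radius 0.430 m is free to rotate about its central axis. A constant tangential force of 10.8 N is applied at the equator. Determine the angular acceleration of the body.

α ≈ 2.18 rad/s²

I = (2/3)MR² = (2/3)(17.3)(0.430)² = 2.133 kg·m².
τ = F R = (10.8)(0.430) = 4.644 N·m.
Newton's second law for rotation, τ = Iα, gives α = τ/I = 4.644/2.133 = 2.178 rad/s².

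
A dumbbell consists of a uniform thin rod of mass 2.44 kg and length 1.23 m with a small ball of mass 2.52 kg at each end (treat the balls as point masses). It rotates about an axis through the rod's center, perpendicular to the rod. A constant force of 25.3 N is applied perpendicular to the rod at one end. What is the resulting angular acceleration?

I_rod = (1/12)ML² = (1/12)(2.44)(1.23)² = 0.3076 kg·m².
I_balls = 2·m·(L/2)² = 2(2.52)(0.6150)² = 1.906 kg·m².
Total I = 2.214 kg·m².
τ = F·(L/2) = (25.3)(0.615) = 15.56 N·m.
α = τ/I = 15.56/2.214 = 7.028 rad/s².

α ≈ 7.03 rad/s²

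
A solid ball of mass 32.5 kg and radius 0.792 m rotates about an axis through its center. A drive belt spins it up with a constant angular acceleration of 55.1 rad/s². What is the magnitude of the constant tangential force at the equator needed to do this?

F ≈ 567 N

I = (2/5)MR² = (2/5)(32.5)(0.792)² = 8.154 kg·m².
The required torque is τ = Iα = (8.154)(55.10) = 449.3 N·m.
A tangential force at the equator gives τ = FR, so F = τ/R = 449.3/0.792 = 567.3 N.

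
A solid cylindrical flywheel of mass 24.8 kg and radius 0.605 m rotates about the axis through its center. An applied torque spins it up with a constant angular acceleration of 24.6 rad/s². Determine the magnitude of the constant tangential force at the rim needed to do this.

F ≈ 185 N

I = ½MR² = (1/2)(24.8)(0.605)² = 4.539 kg·m².
The required torque is τ = Iα = (4.539)(24.60) = 111.7 N·m.
A tangential force at the rim gives τ = FR, so F = τ/R = 111.7/0.605 = 184.5 N.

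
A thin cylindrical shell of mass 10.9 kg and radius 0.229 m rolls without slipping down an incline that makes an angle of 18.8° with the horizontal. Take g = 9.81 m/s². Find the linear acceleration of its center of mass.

Translation along the incline: Mg sinθ − f = Ma.
Rotation about the center: fR = Iα with I = MR². No-slip gives a = αR, so f = (I/R²)a = M a.
Substituting: Mg sinθ = (1 + 1.000)Ma, so a = g sinθ/(1 + 1.000) = (9.81) sin 18.8° / 2.000 = 1.581 m/s².

a ≈ 1.58 m/s²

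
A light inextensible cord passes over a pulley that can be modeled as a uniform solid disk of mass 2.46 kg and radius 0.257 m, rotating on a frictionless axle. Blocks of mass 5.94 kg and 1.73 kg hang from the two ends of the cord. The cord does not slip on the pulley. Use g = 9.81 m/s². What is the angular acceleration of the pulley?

I = ½MR² = (1/2)(2.46)(0.257)² = 0.08124 kg·m².
Heavier block: m₁g − T₁ = m₁a. Lighter block: T₂ − m₂g = m₂a.
Pulley: (T₁ − T₂)R = Iα = I(a/R), so T₁ − T₂ = (I/R²)a = (1/2)M_p a = 1.230·a.
Adding the three: (m₁ − m₂)g = (m₁ + m₂ + 1.230)a, so a = (5.94 − 1.73)(9.81)/(5.94 + 1.73 + 1.230) = 4.640 m/s².
α = a/R = 4.640/0.257 = 18.06 rad/s².

α ≈ 18.1 rad/s²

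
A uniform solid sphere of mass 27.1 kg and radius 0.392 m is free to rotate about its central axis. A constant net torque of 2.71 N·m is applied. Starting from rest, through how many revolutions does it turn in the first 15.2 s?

I = (2/5)MR² = (2/5)(27.1)(0.392)² = 1.666 kg·m².
α = τ/I = 2.71/1.666 = 1.627 rad/s².
θ = ½αt² = ½(1.627)(15.2)² = 187.9 rad.
Revolutions = θ/(2π) = 29.91.

≈ 29.9 revolutions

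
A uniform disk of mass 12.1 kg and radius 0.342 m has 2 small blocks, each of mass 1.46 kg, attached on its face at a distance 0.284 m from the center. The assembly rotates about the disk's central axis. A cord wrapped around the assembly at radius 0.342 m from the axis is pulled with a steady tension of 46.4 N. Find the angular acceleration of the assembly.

α ≈ 16.8 rad/s²

I_disk = ½MR² = ½(12.1)(0.342)² = 0.7076 kg·m².
I_blocks = 2·m·r² = 2(1.46)(0.284)² = 0.2355 kg·m².
Total I = 0.9431 kg·m².
τ = F r = (46.4)(0.342) = 15.87 N·m.
α = τ/I = 15.87/0.9431 = 16.83 rad/s².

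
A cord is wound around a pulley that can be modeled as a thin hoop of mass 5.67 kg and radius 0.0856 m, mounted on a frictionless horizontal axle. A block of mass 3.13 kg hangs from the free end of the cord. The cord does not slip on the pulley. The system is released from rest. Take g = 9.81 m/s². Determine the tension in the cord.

I = MR² = (5.67)(0.0856)² = 0.04155 kg·m².
Block: mg − T = ma. Pulley: TR = Iα. No-slip: a = αR, so T = (I/R²)a = 5.670·a.
Then mg = (m + 5.670)a, so a = (3.13)(9.81)/(3.13 + 5.670) = 3.489 m/s².
T = 5.670·a = 19.78 N.

T ≈ 19.8 N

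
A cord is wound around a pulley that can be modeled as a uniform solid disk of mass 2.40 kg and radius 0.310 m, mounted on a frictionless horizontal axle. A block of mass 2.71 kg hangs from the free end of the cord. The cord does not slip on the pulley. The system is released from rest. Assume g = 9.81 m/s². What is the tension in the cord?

I = ½MR² = (1/2)(2.40)(0.310)² = 0.1153 kg·m².
Block: mg − T = ma. Pulley: TR = Iα. No-slip: a = αR, so T = (I/R²)a = 1.200·a.
Then mg = (m + 1.200)a, so a = (2.71)(9.81)/(2.71 + 1.200) = 6.799 m/s².
T = 1.200·a = 8.159 N.

T ≈ 8.16 N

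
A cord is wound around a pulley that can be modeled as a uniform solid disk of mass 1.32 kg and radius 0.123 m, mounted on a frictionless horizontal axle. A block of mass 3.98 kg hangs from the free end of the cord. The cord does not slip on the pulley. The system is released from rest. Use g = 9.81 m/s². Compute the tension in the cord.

I = ½MR² = (1/2)(1.32)(0.123)² = 0.009985 kg·m².
Block: mg − T = ma. Pulley: TR = Iα. No-slip: a = αR, so T = (I/R²)a = 0.6600·a.
Then mg = (m + 0.6600)a, so a = (3.98)(9.81)/(3.98 + 0.6600) = 8.415 m/s².
T = 0.6600·a = 5.554 N.

T ≈ 5.55 N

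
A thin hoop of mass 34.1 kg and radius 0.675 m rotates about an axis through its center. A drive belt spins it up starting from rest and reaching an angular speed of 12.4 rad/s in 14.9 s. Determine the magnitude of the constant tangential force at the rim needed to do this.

I = MR² = (34.1)(0.675)² = 15.54 kg·m².
α = Δω/Δt = (12.4 − 0)/14.9 = 0.8322 rad/s².
The required torque is τ = Iα = (15.54)(0.8322) = 12.93 N·m.
A tangential force at the rim gives τ = FR, so F = τ/R = 12.93/0.675 = 19.16 N.

F ≈ 19.2 N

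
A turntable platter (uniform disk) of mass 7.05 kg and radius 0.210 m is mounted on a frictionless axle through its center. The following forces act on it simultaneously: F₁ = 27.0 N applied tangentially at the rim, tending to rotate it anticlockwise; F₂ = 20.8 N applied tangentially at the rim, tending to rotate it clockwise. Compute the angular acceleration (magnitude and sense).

α ≈ 8.38 rad/s², anticlockwise

I = ½MR² = (1/2)(7.05)(0.210)² = 0.1555 kg·m².
Taking anticlockwise as positive: τ₁ = +(27.0)(0.210) = +5.670 N·m; τ₂ = −(20.8)(0.210) = −4.368 N·m.
Net torque τ = 1.302 N·m.
α = τ/I = 1.302/0.1555 = 8.376 rad/s².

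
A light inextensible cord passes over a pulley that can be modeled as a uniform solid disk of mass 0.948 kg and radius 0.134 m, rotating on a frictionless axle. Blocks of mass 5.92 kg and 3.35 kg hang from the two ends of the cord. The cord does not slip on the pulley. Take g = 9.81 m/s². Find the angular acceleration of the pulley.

α ≈ 19.3 rad/s²

I = ½MR² = (1/2)(0.948)(0.134)² = 0.008511 kg·m².
Heavier block: m₁g − T₁ = m₁a. Lighter block: T₂ − m₂g = m₂a.
Pulley: (T₁ − T₂)R = Iα = I(a/R), so T₁ − T₂ = (I/R²)a = (1/2)M_p a = 0.4740·a.
Adding the three: (m₁ − m₂)g = (m₁ + m₂ + 0.4740)a, so a = (5.92 − 3.35)(9.81)/(5.92 + 3.35 + 0.4740) = 2.587 m/s².
α = a/R = 2.587/0.134 = 19.31 rad/s².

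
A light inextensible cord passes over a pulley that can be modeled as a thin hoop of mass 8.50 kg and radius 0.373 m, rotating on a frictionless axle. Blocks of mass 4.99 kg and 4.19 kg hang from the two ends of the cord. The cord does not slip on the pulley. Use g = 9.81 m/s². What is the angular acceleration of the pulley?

I = MR² = (8.50)(0.373)² = 1.183 kg·m².
Heavier block: m₁g − T₁ = m₁a. Lighter block: T₂ − m₂g = m₂a.
Pulley: (T₁ − T₂)R = Iα = I(a/R), so T₁ − T₂ = (I/R²)a = 1·M_p a = 8.500·a.
Adding the three: (m₁ − m₂)g = (m₁ + m₂ + 8.500)a, so a = (4.99 − 4.19)(9.81)/(4.99 + 4.19 + 8.500) = 0.4439 m/s².
α = a/R = 0.4439/0.373 = 1.190 rad/s².

α ≈ 1.19 rad/s²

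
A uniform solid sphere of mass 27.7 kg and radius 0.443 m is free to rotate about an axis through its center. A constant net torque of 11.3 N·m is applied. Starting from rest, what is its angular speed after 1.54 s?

ω ≈ 8.00 rad/s

I = (2/5)MR² = (2/5)(27.7)(0.443)² = 2.174 kg·m².
α = τ/I = 11.3/2.174 = 5.197 rad/s².
ω = ω₀ + αt = 0 + (5.197)(1.54) = 8.003 rad/s.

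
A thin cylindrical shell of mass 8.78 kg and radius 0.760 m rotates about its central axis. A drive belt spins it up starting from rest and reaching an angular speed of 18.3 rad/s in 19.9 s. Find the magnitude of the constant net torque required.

I = MR² = (8.78)(0.760)² = 5.071 kg·m².
α = Δω/Δt = (18.3 − 0)/19.9 = 0.9196 rad/s².
τ = Iα = (5.071)(0.9196) = 4.664 N·m.

τ ≈ 4.66 N·m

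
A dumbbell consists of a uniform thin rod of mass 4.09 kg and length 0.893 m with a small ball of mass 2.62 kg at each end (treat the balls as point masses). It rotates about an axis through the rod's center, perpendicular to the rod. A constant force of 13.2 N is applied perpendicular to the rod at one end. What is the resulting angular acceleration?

α ≈ 4.48 rad/s²

I_rod = (1/12)ML² = (1/12)(4.09)(0.893)² = 0.2718 kg·m².
I_balls = 2·m·(L/2)² = 2(2.62)(0.4465)² = 1.045 kg·m².
Total I = 1.316 kg·m².
τ = F·(L/2) = (13.2)(0.447) = 5.894 N·m.
α = τ/I = 5.894/1.316 = 4.477 rad/s².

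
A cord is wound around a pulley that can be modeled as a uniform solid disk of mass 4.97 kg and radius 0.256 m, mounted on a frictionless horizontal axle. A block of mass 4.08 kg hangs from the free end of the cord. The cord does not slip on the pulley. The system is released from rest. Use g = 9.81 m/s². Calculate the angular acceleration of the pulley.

α ≈ 23.8 rad/s²

I = ½MR² = (1/2)(4.97)(0.256)² = 0.1629 kg·m².
Block: mg − T = ma. Pulley: TR = Iα. No-slip: a = αR, so T = (I/R²)a = 2.485·a.
Then mg = (m + 2.485)a, so a = (4.08)(9.81)/(4.08 + 2.485) = 6.097 m/s².
α = a/R = 6.097/0.256 = 23.82 rad/s².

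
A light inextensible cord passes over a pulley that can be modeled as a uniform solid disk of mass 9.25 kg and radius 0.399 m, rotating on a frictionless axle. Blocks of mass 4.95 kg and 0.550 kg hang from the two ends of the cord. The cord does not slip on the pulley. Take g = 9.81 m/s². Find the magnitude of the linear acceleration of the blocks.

a ≈ 4.26 m/s²

I = ½MR² = (1/2)(9.25)(0.399)² = 0.7363 kg·m².
Heavier block: m₁g − T₁ = m₁a. Lighter block: T₂ − m₂g = m₂a.
Pulley: (T₁ − T₂)R = Iα = I(a/R), so T₁ − T₂ = (I/R²)a = (1/2)M_p a = 4.625·a.
Adding the three: (m₁ − m₂)g = (m₁ + m₂ + 4.625)a, so a = (4.95 − 0.550)(9.81)/(4.95 + 0.550 + 4.625) = 4.263 m/s².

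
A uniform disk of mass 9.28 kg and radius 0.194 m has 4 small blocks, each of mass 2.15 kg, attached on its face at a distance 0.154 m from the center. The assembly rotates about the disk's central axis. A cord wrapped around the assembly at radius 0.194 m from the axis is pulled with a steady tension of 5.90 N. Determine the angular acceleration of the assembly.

I_disk = ½MR² = ½(9.28)(0.194)² = 0.1746 kg·m².
I_blocks = 4·m·r² = 4(2.15)(0.154)² = 0.2040 kg·m².
Total I = 0.3786 kg·m².
τ = F r = (5.90)(0.194) = 1.145 N·m.
α = τ/I = 1.145/0.3786 = 3.023 rad/s².

α ≈ 3.02 rad/s²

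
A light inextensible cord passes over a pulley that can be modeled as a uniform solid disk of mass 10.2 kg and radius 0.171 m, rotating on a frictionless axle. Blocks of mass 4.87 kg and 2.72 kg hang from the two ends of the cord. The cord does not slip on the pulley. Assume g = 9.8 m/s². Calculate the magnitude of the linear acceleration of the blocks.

a ≈ 1.66 m/s²

I = ½MR² = (1/2)(10.2)(0.171)² = 0.1491 kg·m².
Heavier block: m₁g − T₁ = m₁a. Lighter block: T₂ − m₂g = m₂a.
Pulley: (T₁ − T₂)R = Iα = I(a/R), so T₁ − T₂ = (I/R²)a = (1/2)M_p a = 5.100·a.
Adding the three: (m₁ − m₂)g = (m₁ + m₂ + 5.100)a, so a = (4.87 − 2.72)(9.8)/(4.87 + 2.72 + 5.100) = 1.660 m/s².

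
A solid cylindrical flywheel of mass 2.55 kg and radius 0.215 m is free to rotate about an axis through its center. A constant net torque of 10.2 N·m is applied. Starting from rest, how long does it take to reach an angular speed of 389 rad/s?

I = ½MR² = (1/2)(2.55)(0.215)² = 0.05894 kg·m².
α = τ/I = 10.2/0.05894 = 173.1 rad/s².
ω = αt ⇒ t = ω/α = 389/173.1 = 2.248 s.

t ≈ 2.25 s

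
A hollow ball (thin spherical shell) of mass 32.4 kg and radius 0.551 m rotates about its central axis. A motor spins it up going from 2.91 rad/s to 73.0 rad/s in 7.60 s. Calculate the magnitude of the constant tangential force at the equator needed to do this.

F ≈ 110 N

I = (2/3)MR² = (2/3)(32.4)(0.551)² = 6.558 kg·m².
α = Δω/Δt = (73.0 − 2.91)/7.60 = 9.222 rad/s².
The required torque is τ = Iα = (6.558)(9.222) = 60.48 N·m.
A tangential force at the equator gives τ = FR, so F = τ/R = 60.48/0.551 = 109.8 N.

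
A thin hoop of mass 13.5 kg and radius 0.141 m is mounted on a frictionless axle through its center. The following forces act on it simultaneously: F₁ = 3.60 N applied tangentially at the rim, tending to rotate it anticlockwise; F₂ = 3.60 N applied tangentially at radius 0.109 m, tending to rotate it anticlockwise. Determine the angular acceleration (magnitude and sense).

I = MR² = (13.5)(0.141)² = 0.2684 kg·m².
Taking anticlockwise as positive: τ₁ = +(3.60)(0.141) = +0.5076 N·m; τ₂ = +(3.60)(0.109) = +0.3924 N·m.
Net torque τ = 0.9000 N·m.
α = τ/I = 0.9000/0.2684 = 3.353 rad/s².

α ≈ 3.35 rad/s², anticlockwise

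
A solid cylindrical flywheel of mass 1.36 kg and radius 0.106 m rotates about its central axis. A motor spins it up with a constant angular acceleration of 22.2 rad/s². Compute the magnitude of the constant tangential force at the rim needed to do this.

F ≈ 1.60 N

I = ½MR² = (1/2)(1.36)(0.106)² = 0.007640 kg·m².
The required torque is τ = Iα = (0.007640)(22.20) = 0.1696 N·m.
A tangential force at the rim gives τ = FR, so F = τ/R = 0.1696/0.106 = 1.600 N.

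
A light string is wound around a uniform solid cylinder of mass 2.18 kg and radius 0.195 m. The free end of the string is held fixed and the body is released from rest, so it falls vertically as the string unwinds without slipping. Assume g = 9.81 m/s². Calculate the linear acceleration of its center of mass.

a ≈ 6.54 m/s²

Translation: Mg − T = Ma. Rotation about the center: TR = Iα with I = ½MR².
With a = αR: T = (I/R²)a = (1/2)M a, so Mg = (1 + 0.5000)Ma.
a = g/(1 + 0.5000) = 9.81/1.500 = 6.540 m/s².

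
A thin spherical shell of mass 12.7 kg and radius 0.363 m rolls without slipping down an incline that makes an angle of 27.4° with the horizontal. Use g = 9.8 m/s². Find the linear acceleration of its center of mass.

a ≈ 2.71 m/s²

Translation along the incline: Mg sinθ − f = Ma.
Rotation about the center: fR = Iα with I = (2/3)MR². No-slip gives a = αR, so f = (I/R²)a = (2/3)M a.
Substituting: Mg sinθ = (1 + 0.6667)Ma, so a = g sinθ/(1 + 0.6667) = (9.8) sin 27.4° / 1.667 = 2.706 m/s².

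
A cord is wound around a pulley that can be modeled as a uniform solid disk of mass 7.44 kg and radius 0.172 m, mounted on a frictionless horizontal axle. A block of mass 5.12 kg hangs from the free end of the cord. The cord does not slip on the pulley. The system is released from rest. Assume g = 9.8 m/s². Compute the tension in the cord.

I = ½MR² = (1/2)(7.44)(0.172)² = 0.1101 kg·m².
Block: mg − T = ma. Pulley: TR = Iα. No-slip: a = αR, so T = (I/R²)a = 3.720·a.
Then mg = (m + 3.720)a, so a = (5.12)(9.8)/(5.12 + 3.720) = 5.676 m/s².
T = 3.720·a = 21.11 N.

T ≈ 21.1 N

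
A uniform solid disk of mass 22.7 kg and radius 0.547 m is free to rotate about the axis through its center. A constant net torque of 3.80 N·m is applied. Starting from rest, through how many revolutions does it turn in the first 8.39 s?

≈ 6.27 revolutions

I = ½MR² = (1/2)(22.7)(0.547)² = 3.396 kg·m².
α = τ/I = 3.80/3.396 = 1.119 rad/s².
θ = ½αt² = ½(1.119)(8.39)² = 39.38 rad.
Revolutions = θ/(2π) = 6.268.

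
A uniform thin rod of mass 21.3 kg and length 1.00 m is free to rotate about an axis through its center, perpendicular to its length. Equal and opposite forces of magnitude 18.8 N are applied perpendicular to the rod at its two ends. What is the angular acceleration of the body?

α ≈ 10.6 rad/s²

I = (1/12)ML² = (1/12)(21.3)(1.00)² = 1.775 kg·m².
The couple gives τ = F·(L/2) + F·(L/2) = F L = (18.8)(1.00) = 18.80 N·m.
Newton's second law for rotation, τ = Iα, gives α = τ/I = 18.80/1.775 = 10.59 rad/s².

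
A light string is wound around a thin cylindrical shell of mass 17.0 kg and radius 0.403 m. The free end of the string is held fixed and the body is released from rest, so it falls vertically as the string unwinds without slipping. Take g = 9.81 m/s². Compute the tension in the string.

Translation: Mg − T = Ma. Rotation about the center: TR = Iα with I = MR².
With a = αR: T = (I/R²)a = M a, so Mg = (1 + 1.000)Ma.
a = g/(1 + 1.000) = 9.81/2.000 = 4.905 m/s².
T = 1.000·M·a = (1.000)(17.0)(4.905) = 83.39 N.

T ≈ 83.4 N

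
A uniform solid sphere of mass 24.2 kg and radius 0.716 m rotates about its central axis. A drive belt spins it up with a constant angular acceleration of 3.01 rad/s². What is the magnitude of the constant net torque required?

τ ≈ 14.9 N·m

I = (2/5)MR² = (2/5)(24.2)(0.716)² = 4.963 kg·m².
τ = Iα = (4.963)(3.010) = 14.94 N·m.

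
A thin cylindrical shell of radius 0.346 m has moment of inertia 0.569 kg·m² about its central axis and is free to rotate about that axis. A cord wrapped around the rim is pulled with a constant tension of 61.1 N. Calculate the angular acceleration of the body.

τ = F R = (61.1)(0.346) = 21.14 N·m.
From τ = Iα: α = 21.14/0.5690 = 37.15 rad/s².

α ≈ 37.2 rad/s²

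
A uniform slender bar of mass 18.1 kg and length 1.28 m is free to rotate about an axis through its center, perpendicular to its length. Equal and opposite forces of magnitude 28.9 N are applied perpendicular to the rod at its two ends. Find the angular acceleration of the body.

α ≈ 15.0 rad/s²

I = (1/12)ML² = (1/12)(18.1)(1.28)² = 2.471 kg·m².
The couple gives τ = F·(L/2) + F·(L/2) = F L = (28.9)(1.28) = 36.99 N·m.
Newton's second law for rotation, τ = Iα, gives α = τ/I = 36.99/2.471 = 14.97 rad/s².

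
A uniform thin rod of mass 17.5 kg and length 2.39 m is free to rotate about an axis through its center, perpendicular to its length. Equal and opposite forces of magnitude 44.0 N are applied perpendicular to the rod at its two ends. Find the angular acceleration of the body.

I = (1/12)ML² = (1/12)(17.5)(2.39)² = 8.330 kg·m².
The couple gives τ = F·(L/2) + F·(L/2) = F L = (44.0)(2.39) = 105.2 N·m.
From τ = Iα: α = 105.2/8.330 = 12.62 rad/s².

α ≈ 12.6 rad/s²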